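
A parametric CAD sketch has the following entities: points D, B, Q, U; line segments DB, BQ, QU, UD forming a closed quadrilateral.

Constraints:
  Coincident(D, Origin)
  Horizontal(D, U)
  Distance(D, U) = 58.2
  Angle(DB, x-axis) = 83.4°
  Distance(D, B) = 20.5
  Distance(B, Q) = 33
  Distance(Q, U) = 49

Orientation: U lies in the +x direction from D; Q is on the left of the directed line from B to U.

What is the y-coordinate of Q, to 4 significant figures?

39.52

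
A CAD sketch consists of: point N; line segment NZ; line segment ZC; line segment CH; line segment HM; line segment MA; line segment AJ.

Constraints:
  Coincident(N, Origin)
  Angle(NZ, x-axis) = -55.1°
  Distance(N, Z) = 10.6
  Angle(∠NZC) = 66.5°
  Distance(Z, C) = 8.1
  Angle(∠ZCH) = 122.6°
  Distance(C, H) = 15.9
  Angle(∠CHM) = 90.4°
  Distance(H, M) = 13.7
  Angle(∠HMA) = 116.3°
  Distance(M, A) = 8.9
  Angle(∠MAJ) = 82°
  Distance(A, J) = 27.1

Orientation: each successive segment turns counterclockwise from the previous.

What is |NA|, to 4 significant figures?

9.401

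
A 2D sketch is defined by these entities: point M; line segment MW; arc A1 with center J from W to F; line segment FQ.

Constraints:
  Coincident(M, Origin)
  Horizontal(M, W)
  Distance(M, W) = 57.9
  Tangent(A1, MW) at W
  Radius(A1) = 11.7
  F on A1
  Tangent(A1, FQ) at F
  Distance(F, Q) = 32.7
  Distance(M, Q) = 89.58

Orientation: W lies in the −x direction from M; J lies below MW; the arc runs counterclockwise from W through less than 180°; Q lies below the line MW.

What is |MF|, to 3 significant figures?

69.0

M is at the origin; M and W share the same y with |MW| = 57.9 and W on the −x side, so W = (-57.9, 0.00). A1 meets MW tangentially, so JW is at right angles to MW, so J = W + (0, -11.7) = (-57.9, -11.7). Since JF ⟂ FQ (tangency), |JQ| = √(11.7² + 32.7²) = 34.7 regardless of where F sits on A1. So Q lies on both circle(M, 89.58) and circle(J, 34.7); the below-MW intersection is Q = (-81.5, -37.2). F is the foot of the tangent from Q: F = (-68.7, -7.11).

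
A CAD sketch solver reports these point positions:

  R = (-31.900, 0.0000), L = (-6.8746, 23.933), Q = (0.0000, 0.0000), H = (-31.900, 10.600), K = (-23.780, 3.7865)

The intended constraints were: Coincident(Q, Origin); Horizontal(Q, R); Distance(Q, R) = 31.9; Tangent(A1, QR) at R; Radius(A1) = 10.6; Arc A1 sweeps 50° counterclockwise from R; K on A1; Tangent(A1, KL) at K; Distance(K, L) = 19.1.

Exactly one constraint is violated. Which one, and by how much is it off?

Distance(K, L) = 19.1 — off by 7.20.

Q = (0.00, 0.00) ✓; Q.y = 0.00, R.y = 0.00 ✓; |QR| = 31.90 ✓; ∠(HR, RQ) = 90.00° ✓; |HR| = 10.60 ✓; bearing(H→K) − bearing(H→R) = 50.00° ✓; |HK| = 10.60 ✓; ∠(HK, KL) = 90.00° ✓; |KL| = 26.30 ✗.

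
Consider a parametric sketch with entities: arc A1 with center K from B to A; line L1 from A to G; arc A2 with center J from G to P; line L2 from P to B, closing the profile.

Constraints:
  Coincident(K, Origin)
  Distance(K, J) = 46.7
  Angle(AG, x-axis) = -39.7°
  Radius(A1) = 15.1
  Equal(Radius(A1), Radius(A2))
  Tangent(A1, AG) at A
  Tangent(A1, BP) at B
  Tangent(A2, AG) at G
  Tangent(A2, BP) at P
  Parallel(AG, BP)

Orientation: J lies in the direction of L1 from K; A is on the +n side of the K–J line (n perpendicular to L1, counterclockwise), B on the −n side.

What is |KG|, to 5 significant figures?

49.081

The slot axis is L1's direction at -39.7°, so u = (cos -39.7°, sin -39.7°) = (0.76940, -0.63877) and n = (−sin -39.7°, cos -39.7°) = (0.63877, 0.76940). K is at the origin and J lies 46.7 along u from K, so J = 46.7·u = (35.931, -29.830). Tangency of A1 to both parallel lines with radius 15.1 puts A and B at K ± 15.1·n: A = (9.6454, 11.618), B = (-9.6454, -11.618). Equal radii place G and P the same way about J: G = J + 15.1·n = (45.576, -18.213), P = J − 15.1·n = (26.286, -41.448). Then |KG| = |G − K| = 49.081.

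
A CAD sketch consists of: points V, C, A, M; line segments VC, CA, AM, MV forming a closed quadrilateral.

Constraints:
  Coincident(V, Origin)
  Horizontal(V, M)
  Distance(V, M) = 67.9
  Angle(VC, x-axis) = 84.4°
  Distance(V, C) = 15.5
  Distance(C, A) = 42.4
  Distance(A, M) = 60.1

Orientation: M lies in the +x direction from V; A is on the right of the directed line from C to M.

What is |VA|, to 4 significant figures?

28.60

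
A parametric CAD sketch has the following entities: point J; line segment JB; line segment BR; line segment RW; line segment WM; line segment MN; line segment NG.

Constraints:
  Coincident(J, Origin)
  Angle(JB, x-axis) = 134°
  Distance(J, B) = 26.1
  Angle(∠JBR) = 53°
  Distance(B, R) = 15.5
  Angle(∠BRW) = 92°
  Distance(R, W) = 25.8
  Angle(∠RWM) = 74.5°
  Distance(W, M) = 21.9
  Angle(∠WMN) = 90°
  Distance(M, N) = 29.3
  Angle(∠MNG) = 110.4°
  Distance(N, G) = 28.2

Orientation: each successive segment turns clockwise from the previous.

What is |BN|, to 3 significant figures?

8.06

∠RWM = 74.5° gives WM at 174° from the x-axis; with |WM| = 21.9, M = (-20.5, -2.34). ∠WMN = 90.0° gives MN at 83.5° from the x-axis; with |MN| = 29.3, N = (-17.2, 26.8). Then |BN| = |N − B| = 8.06.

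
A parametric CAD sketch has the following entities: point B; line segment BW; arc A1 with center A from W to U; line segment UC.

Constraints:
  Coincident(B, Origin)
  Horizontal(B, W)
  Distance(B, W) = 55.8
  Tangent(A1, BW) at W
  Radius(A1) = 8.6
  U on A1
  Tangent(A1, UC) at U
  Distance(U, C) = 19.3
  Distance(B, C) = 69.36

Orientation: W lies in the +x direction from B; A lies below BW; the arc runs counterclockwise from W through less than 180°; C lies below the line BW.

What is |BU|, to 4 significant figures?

51.82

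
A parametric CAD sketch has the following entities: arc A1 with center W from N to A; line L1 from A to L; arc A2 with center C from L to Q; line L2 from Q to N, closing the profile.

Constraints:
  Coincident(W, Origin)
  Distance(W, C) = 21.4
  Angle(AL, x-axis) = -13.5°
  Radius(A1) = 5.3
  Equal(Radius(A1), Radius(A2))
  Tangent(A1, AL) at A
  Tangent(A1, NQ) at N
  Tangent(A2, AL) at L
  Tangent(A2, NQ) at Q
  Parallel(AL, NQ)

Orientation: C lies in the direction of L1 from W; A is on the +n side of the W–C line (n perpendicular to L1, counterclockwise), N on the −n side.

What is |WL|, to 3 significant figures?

22.0

The slot axis is L1's direction at -13.5°, so u = (cos -13.5°, sin -13.5°) = (0.972, -0.233) and n = (−sin -13.5°, cos -13.5°) = (0.233, 0.972). W is at the origin and C lies 21.4 along u from W, so C = 21.4·u = (20.8, -5.00). Tangency of A1 to both parallel lines with radius 5.3 puts A and N at W ± 5.3·n: A = (1.24, 5.15), N = (-1.24, -5.15). Equal radii place L and Q the same way about C: L = C + 5.3·n = (22.0, 0.158), Q = C − 5.3·n = (19.6, -10.1). Then |WL| = |L − W| = 22.0.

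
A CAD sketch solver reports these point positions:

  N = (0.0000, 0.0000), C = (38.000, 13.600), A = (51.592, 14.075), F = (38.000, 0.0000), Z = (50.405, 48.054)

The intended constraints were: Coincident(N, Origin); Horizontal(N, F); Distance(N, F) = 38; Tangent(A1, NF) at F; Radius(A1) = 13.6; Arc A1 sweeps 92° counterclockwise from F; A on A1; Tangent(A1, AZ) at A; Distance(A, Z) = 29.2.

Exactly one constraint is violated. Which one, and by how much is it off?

Distance(A, Z) = 29.2 — off by 4.80.

N = (0.00, 0.00) ✓; N.y = 0.00, F.y = 0.00 ✓; |NF| = 38.00 ✓; ∠(CF, FN) = 90.00° ✓; |CF| = 13.60 ✓; bearing(C→A) − bearing(C→F) = 92.00° ✓; |CA| = 13.60 ✓; ∠(CA, AZ) = 90.00° ✓; |AZ| = 34.00 ✗.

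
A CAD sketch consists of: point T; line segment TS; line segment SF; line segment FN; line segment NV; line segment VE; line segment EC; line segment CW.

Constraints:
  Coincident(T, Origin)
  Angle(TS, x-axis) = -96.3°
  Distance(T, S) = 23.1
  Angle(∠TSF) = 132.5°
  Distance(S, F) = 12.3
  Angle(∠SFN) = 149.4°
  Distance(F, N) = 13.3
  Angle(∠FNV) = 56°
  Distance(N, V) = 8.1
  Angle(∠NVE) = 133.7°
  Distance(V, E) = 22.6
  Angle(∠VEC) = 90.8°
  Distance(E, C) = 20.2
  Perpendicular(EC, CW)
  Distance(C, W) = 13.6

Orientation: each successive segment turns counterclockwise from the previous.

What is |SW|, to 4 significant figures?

19.31

∠VEC = 90.8° gives EC at -118.7° from the x-axis; with |EC| = 20.2, C = (-13.68, -35.72). The perpendicularity gives CW at right angles to EC, so CW runs at -28.70°; with |CW| = 13.6, W = (-1.748, -42.25). Then |SW| = |W − S| = 19.31.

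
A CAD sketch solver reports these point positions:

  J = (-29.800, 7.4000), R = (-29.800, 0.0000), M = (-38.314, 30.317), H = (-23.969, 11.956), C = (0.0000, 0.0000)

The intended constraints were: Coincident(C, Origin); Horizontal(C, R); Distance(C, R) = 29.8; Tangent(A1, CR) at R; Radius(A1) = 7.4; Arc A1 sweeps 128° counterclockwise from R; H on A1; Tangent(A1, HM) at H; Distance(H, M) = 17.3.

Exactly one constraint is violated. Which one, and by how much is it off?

Distance(H, M) = 17.3 — off by 6.00.

C = (0.00, 0.00) ✓; C.y = 0.00, R.y = 0.00 ✓; |CR| = 29.80 ✓; ∠(JR, RC) = 90.00° ✓; |JR| = 7.400 ✓; bearing(J→H) − bearing(J→R) = 128.0° ✓; |JH| = 7.400 ✓; ∠(JH, HM) = 90.00° ✓; |HM| = 23.30 ✗.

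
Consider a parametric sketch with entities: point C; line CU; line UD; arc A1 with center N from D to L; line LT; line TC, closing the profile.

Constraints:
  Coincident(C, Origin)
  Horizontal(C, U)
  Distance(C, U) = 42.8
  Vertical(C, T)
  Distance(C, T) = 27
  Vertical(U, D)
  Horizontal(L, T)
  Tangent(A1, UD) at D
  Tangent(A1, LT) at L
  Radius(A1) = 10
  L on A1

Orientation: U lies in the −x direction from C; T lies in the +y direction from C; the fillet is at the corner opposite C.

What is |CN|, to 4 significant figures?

36.94

C is at the origin; CU is horizontal with |CU| = 42.8 and U on the −x side, so U = (-42.80, 0.000). C and T share the same x with |CT| = 27.0 and T on the +y side, so T = (0.000, 27.00). The virtual corner opposite C is at (-42.80, 27.00). Since A1 is tangent to UD there, ND ⟂ UD and tangency of A1 to LT means the radius NL is perpendicular to LT, with radius 10.0, so the center N sits 10.0 in from both sides at N = (-32.80, 17.00). Then |CN| = |N − C| = 36.94.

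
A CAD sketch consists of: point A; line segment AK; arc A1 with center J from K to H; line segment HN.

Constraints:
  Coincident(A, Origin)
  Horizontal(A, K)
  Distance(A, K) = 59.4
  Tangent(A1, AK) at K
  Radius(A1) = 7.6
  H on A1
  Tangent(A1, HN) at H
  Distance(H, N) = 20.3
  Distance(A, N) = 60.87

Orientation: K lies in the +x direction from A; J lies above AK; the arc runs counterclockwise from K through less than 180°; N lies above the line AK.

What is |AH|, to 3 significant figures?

66.7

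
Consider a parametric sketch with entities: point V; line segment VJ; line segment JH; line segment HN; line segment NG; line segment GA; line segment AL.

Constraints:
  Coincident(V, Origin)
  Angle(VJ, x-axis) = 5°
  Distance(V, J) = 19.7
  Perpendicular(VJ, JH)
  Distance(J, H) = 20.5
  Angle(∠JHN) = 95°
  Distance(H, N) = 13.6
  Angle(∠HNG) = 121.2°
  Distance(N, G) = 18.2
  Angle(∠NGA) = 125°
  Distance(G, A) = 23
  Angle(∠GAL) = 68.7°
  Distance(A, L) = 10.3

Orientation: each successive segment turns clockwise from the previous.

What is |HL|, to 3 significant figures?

30.0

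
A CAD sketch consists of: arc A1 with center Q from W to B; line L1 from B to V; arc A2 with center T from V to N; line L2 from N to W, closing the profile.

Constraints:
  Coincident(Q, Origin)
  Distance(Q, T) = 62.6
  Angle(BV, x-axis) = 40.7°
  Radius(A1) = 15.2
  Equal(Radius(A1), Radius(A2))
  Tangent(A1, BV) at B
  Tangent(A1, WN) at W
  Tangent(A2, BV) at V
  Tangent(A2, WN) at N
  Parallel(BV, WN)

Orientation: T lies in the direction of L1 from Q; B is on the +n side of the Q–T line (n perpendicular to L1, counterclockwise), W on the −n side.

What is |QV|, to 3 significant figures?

64.4

Tangency of A1 to both parallel lines with radius 15.2 puts B and W at Q ± 15.2·n: B = (-9.91, 11.5), W = (9.91, -11.5). Equal radii place V and N the same way about T: V = T + 15.2·n = (37.5, 52.3), N = T − 15.2·n = (57.4, 29.3). Then |QV| = |V − Q| = 64.4.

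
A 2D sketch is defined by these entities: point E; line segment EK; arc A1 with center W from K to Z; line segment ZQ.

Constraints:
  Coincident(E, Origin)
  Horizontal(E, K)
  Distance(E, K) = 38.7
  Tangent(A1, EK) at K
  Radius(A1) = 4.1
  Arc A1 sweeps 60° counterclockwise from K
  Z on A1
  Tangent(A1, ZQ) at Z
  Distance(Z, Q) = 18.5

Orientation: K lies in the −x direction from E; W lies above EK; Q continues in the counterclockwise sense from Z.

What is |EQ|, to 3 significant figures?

31.6

E is at the origin; EK is horizontal with |EK| = 38.7 and K on the −x side, so K = (-38.7, 0.00). The tangent condition forces WK to be normal to EK, so W = K + (0, 4.1) = (-38.7, 4.10). On A1, K sits at bearing -90° from W; a 60° counterclockwise sweep puts Z at bearing -30°, so Z = W + 4.1·(cos -30°, sin -30°) = (-35.1, 2.05). Tangency of A1 to ZQ means the radius WZ is perpendicular to ZQ, so ZQ runs along (−sin -30°, cos -30°); with |ZQ| = 18.5, Q = (-25.9, 18.1). Then |EQ| = |Q − E| = 31.6.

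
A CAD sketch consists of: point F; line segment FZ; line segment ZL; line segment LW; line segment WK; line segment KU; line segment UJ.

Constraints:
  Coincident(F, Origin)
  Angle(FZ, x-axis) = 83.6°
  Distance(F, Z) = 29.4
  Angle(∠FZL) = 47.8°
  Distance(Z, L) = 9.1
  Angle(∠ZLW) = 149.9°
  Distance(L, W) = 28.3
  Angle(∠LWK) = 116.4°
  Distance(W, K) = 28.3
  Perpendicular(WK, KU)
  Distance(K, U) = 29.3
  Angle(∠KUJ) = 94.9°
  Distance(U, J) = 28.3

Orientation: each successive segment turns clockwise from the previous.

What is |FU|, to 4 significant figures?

25.47

F is at the origin; FZ runs at 83.6° with length 29.4, so Z = (3.277, 29.22). ∠FZL = 47.8° gives ZL at -48.60° from the x-axis; with |ZL| = 9.1, L = (9.295, 22.39). ∠ZLW = 149.9° gives LW at -78.70° from the x-axis; with |LW| = 28.3, W = (14.84, -5.361). ∠LWK = 116.4° gives WK at -142.3° from the x-axis; with |WK| = 28.3, K = (-7.551, -22.67). WK is perpendicular to KU, so KU runs at 127.7°; with |KU| = 29.3, U = (-25.47, 0.5160). Then |FU| = |U − F| = 25.47.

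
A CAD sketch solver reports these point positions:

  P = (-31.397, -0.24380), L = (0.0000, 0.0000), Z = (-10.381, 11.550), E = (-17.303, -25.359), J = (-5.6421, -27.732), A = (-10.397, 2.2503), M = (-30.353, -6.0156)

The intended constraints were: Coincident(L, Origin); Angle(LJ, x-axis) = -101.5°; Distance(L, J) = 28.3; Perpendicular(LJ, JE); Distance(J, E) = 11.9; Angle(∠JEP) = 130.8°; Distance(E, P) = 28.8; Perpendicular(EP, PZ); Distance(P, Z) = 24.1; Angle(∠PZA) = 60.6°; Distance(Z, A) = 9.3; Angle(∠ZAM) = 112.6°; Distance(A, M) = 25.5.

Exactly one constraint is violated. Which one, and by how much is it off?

Distance(A, M) = 25.5 — off by 3.90.

L = (0.00, 0.00) ✓; LJ at -101.5° ✓; |LJ| = 28.30 ✓; ∠(LJ, JE) = 90.00° ✓; |JE| = 11.90 ✓; ∠JEP = 130.8° ✓; |EP| = 28.80 ✓; ∠(EP, PZ) = 90.00° ✓; |PZ| = 24.10 ✓; ∠PZA = 60.60° ✓; |ZA| = 9.300 ✓; ∠ZAM = 112.6° ✓; |AM| = 21.60 ✗.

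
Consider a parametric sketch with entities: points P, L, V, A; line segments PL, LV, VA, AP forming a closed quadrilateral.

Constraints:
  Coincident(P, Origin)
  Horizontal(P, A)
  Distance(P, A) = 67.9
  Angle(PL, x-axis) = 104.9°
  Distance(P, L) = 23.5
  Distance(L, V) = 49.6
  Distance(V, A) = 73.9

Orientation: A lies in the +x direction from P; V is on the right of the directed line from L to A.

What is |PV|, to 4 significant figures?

26.66

P is at the origin; PA is horizontal with |PA| = 67.9 and A in +x, so A = (67.9, 0). PL runs at 104.9° with |PL| = 23.5, so L = (-6.043, 22.71). V is determined by |LV| = 49.6 and |VA| = 73.9 together: it lies at the intersection of circle(L, 49.6) and circle(A, 73.9). With |LA| = 77.35, the foot of the radical line on LA is 19.28 from L and the perpendicular offset is √(49.6² − 19.28²) = 45.70. Taking the right-of-LA solution: V = (-1.033, -26.64).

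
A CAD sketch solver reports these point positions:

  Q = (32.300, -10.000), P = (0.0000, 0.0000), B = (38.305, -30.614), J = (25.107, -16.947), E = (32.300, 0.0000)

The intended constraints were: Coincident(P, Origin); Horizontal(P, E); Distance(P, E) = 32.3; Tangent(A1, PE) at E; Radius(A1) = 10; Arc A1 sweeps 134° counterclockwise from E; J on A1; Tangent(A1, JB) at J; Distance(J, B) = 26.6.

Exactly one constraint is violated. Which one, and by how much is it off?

Distance(J, B) = 26.6 — off by 7.60.

P = (0.00, 0.00) ✓; P.y = 0.00, E.y = 0.00 ✓; |PE| = 32.30 ✓; ∠(QE, EP) = 90.00° ✓; |QE| = 10.00 ✓; bearing(Q→J) − bearing(Q→E) = 134.0° ✓; |QJ| = 10.00 ✓; ∠(QJ, JB) = 90.00° ✓; |JB| = 19.00 ✗.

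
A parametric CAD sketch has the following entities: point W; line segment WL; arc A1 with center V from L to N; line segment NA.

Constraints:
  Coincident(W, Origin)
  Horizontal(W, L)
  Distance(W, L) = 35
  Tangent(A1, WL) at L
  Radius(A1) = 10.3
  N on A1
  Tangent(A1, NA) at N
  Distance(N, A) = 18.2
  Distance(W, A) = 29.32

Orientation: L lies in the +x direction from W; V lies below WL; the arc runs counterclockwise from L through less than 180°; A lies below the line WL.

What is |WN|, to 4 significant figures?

26.29

W is at the origin; W and L share the same y with |WL| = 35.0 and L on the +x side, so L = (35.00, 0.000). A1 meets WL tangentially, so VL is at right angles to WL, so V = L + (0, -10.3) = (35.00, -10.30). Since VN ⟂ NA (tangency), |VA| = √(10.3² + 18.2²) = 20.91 regardless of where N sits on A1. So A lies on both circle(W, 29.32) and circle(V, 20.91); the below-WL intersection is A = (18.31, -22.90). N is the foot of the tangent from A: N = (25.55, -6.202).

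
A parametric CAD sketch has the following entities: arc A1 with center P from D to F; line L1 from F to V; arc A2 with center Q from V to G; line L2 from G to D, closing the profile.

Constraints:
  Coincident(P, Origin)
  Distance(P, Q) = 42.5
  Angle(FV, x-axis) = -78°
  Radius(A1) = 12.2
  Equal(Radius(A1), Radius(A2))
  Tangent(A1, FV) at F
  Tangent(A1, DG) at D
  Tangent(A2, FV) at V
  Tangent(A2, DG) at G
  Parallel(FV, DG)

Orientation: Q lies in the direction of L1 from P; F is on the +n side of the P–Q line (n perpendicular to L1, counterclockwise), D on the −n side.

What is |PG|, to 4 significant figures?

44.22

The slot axis is L1's direction at -78.0°, so u = (cos -78.0°, sin -78.0°) = (0.2079, -0.9781) and n = (−sin -78.0°, cos -78.0°) = (0.9781, 0.2079). P is at the origin and Q lies 42.5 along u from P, so Q = 42.5·u = (8.836, -41.57). Tangency of A1 to both parallel lines with radius 12.2 puts F and D at P ± 12.2·n: F = (11.93, 2.537), D = (-11.93, -2.537). Equal radii place V and G the same way about Q: V = Q + 12.2·n = (20.77, -39.03), G = Q − 12.2·n = (-3.097, -44.11). Then |PG| = |G − P| = 44.22.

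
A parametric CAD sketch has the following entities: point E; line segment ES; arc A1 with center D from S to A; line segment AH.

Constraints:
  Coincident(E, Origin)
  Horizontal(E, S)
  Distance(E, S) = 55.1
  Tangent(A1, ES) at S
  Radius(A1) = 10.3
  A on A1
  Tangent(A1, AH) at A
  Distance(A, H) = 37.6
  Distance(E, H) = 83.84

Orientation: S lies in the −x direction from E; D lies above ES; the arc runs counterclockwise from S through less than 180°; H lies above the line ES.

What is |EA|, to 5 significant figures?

49.772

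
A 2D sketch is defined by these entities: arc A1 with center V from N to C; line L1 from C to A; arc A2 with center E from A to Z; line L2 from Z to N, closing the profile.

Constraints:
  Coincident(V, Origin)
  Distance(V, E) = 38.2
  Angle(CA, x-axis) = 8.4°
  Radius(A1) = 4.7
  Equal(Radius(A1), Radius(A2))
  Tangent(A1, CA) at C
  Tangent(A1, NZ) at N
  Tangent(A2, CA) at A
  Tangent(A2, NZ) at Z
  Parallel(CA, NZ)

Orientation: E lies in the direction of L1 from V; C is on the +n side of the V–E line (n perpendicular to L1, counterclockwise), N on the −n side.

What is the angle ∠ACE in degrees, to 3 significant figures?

7.01°

Tangency of A1 to both parallel lines with radius 4.7 puts C and N at V ± 4.7·n: C = (-0.687, 4.65), N = (0.687, -4.65). Equal radii place A and Z the same way about E: A = E + 4.7·n = (37.1, 10.2), Z = E − 4.7·n = (38.5, 0.931). Then cos ∠ACE = CA·CE / (|CA||CE|), giving 7.01°.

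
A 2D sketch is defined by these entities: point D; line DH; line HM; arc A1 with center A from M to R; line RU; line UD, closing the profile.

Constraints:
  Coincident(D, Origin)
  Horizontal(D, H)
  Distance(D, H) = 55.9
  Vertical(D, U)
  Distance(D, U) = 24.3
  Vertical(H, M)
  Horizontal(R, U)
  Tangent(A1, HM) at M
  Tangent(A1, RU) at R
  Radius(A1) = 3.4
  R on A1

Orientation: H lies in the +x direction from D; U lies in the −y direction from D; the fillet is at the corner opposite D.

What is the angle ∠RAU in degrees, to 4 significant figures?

86.29°

D is at the origin; DH is horizontal with |DH| = 55.9 and H on the +x side, so H = (55.90, 0.000). DU is vertical with |DU| = 24.3 and U on the −y side, so U = (0.000, -24.30). The virtual corner opposite D is at (55.90, -24.30). Tangency of A1 to HM means the radius AM is perpendicular to HM and the tangent condition forces AR to be normal to RU, with radius 3.4, so the center A sits 3.4 in from both sides at A = (52.50, -20.90). That places the tangent points at M = (55.90, -20.90) on HM and R = (52.50, -24.30) on RU. Then cos ∠RAU = AR·AU / (|AR||AU|), giving 86.29°.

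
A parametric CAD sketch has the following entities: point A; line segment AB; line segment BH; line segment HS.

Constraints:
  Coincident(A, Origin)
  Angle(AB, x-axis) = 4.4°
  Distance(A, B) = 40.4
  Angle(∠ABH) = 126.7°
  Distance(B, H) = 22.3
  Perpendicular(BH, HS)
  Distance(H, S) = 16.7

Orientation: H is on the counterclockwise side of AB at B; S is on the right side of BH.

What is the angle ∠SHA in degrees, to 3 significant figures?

125°

A is at the origin; AB runs at 4.4° with length 40.4, so B = 40.4·(cos 4.4°, sin 4.4°) = (40.3, 3.10). ∠ABH = 126.7°, so BH runs at 4.4° + (180° − 126.7°) = 57.7° from the x-axis; with |BH| = 22.3, H = B + 22.3·(cos 57.7°, sin 57.7°) = (52.2, 21.9). BH is perpendicular to HS; with |HS| = 16.7 on the right of BH, S = H + 16.7·(0.845, -0.534) = (66.3, 13.0). Then cos ∠SHA = HS·HA / (|HS||HA|), giving 125°.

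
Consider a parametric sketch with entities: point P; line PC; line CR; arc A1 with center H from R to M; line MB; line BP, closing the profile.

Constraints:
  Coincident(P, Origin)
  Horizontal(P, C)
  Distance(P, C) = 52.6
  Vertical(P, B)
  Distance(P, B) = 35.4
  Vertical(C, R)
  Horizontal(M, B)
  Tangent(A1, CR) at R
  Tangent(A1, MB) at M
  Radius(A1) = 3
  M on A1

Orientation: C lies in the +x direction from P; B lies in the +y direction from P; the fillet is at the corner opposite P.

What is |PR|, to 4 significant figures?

61.78

P is at the origin; PC is horizontal with |PC| = 52.6 and C on the +x side, so C = (52.60, 0.000). P and B share the same x with |PB| = 35.4 and B on the +y side, so B = (0.000, 35.40). The virtual corner opposite P is at (52.60, 35.40). Since A1 is tangent to CR there, HR ⟂ CR and A1 meets MB tangentially, so HM is at right angles to MB, with radius 3.0, so the center H sits 3.0 in from both sides at H = (49.60, 32.40). That places the tangent points at R = (52.60, 32.40) on CR and M = (49.60, 35.40) on MB. Then |PR| = |R − P| = 61.78.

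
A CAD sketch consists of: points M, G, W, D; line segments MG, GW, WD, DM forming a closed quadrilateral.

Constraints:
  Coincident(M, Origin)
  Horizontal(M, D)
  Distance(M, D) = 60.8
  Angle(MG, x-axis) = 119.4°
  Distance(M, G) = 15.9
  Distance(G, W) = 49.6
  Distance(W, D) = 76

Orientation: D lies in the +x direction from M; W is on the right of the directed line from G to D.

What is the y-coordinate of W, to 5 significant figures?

-35.724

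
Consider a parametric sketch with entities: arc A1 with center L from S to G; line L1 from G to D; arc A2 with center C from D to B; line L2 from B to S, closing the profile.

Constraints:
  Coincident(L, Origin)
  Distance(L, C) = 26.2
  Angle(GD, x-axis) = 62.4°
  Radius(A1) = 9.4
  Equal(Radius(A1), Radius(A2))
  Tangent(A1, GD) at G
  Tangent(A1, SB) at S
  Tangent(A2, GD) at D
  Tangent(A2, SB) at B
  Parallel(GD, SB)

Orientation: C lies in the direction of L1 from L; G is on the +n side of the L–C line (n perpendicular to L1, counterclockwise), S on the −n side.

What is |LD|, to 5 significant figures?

27.835

The slot axis is L1's direction at 62.4°, so u = (cos 62.4°, sin 62.4°) = (0.46330, 0.88620) and n = (−sin 62.4°, cos 62.4°) = (-0.88620, 0.46330). L is at the origin and C lies 26.2 along u from L, so C = 26.2·u = (12.138, 23.219). Tangency of A1 to both parallel lines with radius 9.4 puts G and S at L ± 9.4·n: G = (-8.3303, 4.3550), S = (8.3303, -4.3550). Equal radii place D and B the same way about C: D = C + 9.4·n = (3.8080, 27.574), B = C − 9.4·n = (20.469, 18.864). Then |LD| = |D − L| = 27.835.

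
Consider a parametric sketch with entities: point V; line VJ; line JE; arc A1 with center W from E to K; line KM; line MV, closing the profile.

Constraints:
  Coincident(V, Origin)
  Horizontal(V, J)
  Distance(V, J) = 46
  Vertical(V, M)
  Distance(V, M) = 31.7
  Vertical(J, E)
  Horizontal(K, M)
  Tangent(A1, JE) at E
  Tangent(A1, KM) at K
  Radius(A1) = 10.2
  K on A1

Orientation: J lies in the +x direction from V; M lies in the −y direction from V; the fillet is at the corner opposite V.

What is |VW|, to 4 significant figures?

41.76

V is at the origin; VJ is horizontal with |VJ| = 46.0 and J on the +x side, so J = (46.00, 0.000). VM is vertical with |VM| = 31.7 and M on the −y side, so M = (0.000, -31.70). The virtual corner opposite V is at (46.00, -31.70). Since A1 is tangent to JE there, WE ⟂ JE and tangency of A1 to KM means the radius WK is perpendicular to KM, with radius 10.2, so the center W sits 10.2 in from both sides at W = (35.80, -21.50). Then |VW| = |W − V| = 41.76.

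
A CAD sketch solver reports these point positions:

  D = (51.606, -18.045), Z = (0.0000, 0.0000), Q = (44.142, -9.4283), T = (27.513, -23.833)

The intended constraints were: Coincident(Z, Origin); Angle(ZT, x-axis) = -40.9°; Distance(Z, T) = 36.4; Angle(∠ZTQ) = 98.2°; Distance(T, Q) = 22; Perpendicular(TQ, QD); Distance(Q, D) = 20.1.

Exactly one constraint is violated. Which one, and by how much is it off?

Distance(Q, D) = 20.1 — off by 8.70.

Z = (0.00, 0.00) ✓; ZT at -40.90° ✓; |ZT| = 36.40 ✓; ∠ZTQ = 98.20° ✓; |TQ| = 22.00 ✓; ∠(TQ, QD) = 90.00° ✓; |QD| = 11.40 ✗.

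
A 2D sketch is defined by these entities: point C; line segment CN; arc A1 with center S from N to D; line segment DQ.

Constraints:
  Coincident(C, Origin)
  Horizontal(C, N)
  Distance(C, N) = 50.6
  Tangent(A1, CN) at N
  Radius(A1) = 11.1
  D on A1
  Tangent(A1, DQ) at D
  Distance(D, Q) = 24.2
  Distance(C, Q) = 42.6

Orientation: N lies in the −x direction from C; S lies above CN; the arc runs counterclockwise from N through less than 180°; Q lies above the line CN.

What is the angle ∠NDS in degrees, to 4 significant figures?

56.31°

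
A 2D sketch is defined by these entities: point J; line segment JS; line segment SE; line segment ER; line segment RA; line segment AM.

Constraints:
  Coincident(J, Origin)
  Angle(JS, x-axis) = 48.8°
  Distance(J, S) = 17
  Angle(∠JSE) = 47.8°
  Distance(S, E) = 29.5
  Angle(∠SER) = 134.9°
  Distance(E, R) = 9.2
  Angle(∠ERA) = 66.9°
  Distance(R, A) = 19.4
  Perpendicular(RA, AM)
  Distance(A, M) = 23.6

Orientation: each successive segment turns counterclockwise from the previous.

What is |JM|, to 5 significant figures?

20.901

J is at the origin; JS runs at 48.8° with length 17.0, so S = (11.198, 12.791). ∠JSE = 47.8° gives SE at -179.00° from the x-axis; with |SE| = 29.5, E = (-18.298, 12.276). ∠SER = 134.9° gives ER at -133.90° from the x-axis; with |ER| = 9.2, R = (-24.677, 5.6471). ∠ERA = 66.9° gives RA at -20.800° from the x-axis; with |RA| = 19.4, A = (-6.5415, -1.2419). RA is perpendicular to AM, so AM runs at 69.200°; with |AM| = 23.6, M = (1.8391, 20.820). Then |JM| = |M − J| = 20.901.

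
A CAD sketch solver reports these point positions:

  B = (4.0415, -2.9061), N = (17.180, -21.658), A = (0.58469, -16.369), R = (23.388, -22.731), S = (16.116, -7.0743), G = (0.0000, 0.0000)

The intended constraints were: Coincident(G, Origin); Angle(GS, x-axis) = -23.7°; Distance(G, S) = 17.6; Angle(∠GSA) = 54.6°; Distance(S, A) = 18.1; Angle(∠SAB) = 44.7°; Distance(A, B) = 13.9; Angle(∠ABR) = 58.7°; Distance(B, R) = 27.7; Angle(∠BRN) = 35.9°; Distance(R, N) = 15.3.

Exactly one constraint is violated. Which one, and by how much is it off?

Distance(R, N) = 15.3 — off by 9.00.

G = (0.00, 0.00) ✓; GS at -23.70° ✓; |GS| = 17.60 ✓; ∠GSA = 54.60° ✓; |SA| = 18.10 ✓; ∠SAB = 44.70° ✓; |AB| = 13.90 ✓; ∠ABR = 58.70° ✓; |BR| = 27.70 ✓; ∠BRN = 35.89° ✓; |RN| = 6.300 ✗.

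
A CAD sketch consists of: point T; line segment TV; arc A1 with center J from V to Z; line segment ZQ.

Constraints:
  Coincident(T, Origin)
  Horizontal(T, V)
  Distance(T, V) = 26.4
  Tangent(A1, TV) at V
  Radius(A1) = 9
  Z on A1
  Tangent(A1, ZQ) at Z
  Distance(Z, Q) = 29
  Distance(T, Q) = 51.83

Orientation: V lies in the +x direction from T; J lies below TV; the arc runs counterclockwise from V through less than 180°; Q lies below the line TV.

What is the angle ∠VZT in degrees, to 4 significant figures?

81.44°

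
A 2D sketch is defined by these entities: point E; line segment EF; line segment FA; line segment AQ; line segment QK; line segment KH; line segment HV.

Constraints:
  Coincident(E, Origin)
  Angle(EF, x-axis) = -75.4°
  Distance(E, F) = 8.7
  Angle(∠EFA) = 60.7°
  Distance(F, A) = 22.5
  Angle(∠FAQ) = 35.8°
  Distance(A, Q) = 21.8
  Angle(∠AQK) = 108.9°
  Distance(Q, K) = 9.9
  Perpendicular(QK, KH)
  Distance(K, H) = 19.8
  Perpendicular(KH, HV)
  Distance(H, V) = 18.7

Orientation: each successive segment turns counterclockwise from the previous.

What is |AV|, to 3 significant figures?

1.92

E is at the origin; EF runs at -75.4° with length 8.7, so F = (2.19, -8.42). ∠EFA = 60.7° gives FA at 43.9° from the x-axis; with |FA| = 22.5, A = (18.4, 7.18). ∠FAQ = 35.8° gives AQ at -172° from the x-axis; with |AQ| = 21.8, Q = (-3.18, 4.11). ∠AQK = 108.9° gives QK at -101° from the x-axis; with |QK| = 9.9, K = (-5.03, -5.61). QK ⟂ KH, so KH runs at -10.8°; with |KH| = 19.8, H = (14.4, -9.32). KH is perpendicular to HV, so HV runs at 79.2°; with |HV| = 18.7, V = (17.9, 9.04). Then |AV| = |V − A| = 1.92.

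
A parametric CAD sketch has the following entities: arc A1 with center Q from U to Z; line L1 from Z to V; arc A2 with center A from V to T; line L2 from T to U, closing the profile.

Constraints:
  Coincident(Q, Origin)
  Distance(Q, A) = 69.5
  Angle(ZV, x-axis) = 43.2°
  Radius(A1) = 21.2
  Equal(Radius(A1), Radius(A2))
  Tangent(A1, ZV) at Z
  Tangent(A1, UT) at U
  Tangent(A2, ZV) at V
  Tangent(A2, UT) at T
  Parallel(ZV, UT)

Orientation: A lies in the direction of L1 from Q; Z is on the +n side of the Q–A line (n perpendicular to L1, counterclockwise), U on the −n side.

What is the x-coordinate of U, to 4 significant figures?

14.51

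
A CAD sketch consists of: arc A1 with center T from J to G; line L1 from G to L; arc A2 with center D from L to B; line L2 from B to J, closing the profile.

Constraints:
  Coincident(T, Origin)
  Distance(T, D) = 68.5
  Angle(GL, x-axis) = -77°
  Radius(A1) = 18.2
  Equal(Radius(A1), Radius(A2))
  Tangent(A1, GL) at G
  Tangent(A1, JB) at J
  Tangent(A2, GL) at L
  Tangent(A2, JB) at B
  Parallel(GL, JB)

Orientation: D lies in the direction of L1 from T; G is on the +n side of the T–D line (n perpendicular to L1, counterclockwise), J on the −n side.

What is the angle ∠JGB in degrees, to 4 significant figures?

62.01°

Tangency of A1 to both parallel lines with radius 18.2 puts G and J at T ± 18.2·n: G = (17.73, 4.094), J = (-17.73, -4.094). Equal radii place L and B the same way about D: L = D + 18.2·n = (33.14, -62.65), B = D − 18.2·n = (-2.324, -70.84). Then cos ∠JGB = GJ·GB / (|GJ||GB|), giving 62.01°.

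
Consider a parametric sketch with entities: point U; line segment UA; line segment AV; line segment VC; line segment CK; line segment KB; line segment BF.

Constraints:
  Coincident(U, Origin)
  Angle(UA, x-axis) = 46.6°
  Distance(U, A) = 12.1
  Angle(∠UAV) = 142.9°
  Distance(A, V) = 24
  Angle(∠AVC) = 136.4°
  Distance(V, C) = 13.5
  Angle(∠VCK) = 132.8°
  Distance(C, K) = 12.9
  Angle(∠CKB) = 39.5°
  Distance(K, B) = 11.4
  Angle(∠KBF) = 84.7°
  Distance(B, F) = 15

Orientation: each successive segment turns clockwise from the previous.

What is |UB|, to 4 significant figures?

36.62

∠VCK = 132.8° gives CK at -81.30° from the x-axis; with |CK| = 12.9, K = (45.11, -7.568). ∠CKB = 39.5° gives KB at 138.2° from the x-axis; with |KB| = 11.4, B = (36.62, 0.03097). Then |UB| = |B − U| = 36.62.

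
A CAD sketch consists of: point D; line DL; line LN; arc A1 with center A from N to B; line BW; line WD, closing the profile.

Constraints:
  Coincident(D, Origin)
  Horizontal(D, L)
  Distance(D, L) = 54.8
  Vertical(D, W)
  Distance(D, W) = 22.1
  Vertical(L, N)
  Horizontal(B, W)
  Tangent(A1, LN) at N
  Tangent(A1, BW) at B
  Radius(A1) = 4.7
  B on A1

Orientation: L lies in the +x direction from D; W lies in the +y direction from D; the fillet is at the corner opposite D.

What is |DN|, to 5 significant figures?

57.496

D is at the origin; D and L share the same y with |DL| = 54.8 and L on the +x side, so L = (54.800, 0.0000). DW is vertical with |DW| = 22.1 and W on the +y side, so W = (0.0000, 22.100). The virtual corner opposite D is at (54.800, 22.100). A1 meets LN tangentially, so AN is at right angles to LN and since A1 is tangent to BW there, AB ⟂ BW, with radius 4.7, so the center A sits 4.7 in from both sides at A = (50.100, 17.400). That places the tangent points at N = (54.800, 17.400) on LN and B = (50.100, 22.100) on BW. Then |DN| = |N − D| = 57.496.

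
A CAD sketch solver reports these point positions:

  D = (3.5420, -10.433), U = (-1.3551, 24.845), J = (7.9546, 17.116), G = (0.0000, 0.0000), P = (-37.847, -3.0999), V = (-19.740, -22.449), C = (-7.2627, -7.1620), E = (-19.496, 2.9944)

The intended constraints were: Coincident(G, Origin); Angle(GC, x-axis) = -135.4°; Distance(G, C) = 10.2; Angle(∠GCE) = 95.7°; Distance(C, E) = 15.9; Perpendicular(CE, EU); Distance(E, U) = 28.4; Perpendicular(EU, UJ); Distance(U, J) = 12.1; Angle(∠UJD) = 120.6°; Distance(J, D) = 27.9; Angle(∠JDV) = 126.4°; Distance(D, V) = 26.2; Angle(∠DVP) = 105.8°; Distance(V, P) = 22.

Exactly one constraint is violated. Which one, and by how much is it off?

Distance(V, P) = 22 — off by 4.50.

G = (0.00, 0.00) ✓; GC at -135.4° ✓; |GC| = 10.20 ✓; ∠GCE = 95.70° ✓; |CE| = 15.90 ✓; ∠(CE, EU) = 90.00° ✓; |EU| = 28.40 ✓; ∠(EU, UJ) = 90.00° ✓; |UJ| = 12.10 ✓; ∠UJD = 120.6° ✓; |JD| = 27.90 ✓; ∠JDV = 126.4° ✓; |DV| = 26.20 ✓; ∠DVP = 105.8° ✓; |VP| = 26.50 ✗.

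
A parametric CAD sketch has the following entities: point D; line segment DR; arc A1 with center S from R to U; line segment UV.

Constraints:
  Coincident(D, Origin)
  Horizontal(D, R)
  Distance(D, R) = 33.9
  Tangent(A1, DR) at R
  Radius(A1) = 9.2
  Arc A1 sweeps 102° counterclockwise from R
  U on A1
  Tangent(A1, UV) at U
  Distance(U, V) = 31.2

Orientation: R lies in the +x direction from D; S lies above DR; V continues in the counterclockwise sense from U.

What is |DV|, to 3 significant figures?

55.3

D is at the origin; D and R share the same y with |DR| = 33.9 and R on the +x side, so R = (33.9, 0.00). A1 meets DR tangentially, so SR is at right angles to DR, so S = R + (0, 9.2) = (33.9, 9.20). On A1, R sits at bearing -90° from S; a 102° counterclockwise sweep puts U at bearing 12°, so U = S + 9.2·(cos 12°, sin 12°) = (42.9, 11.1). Tangency of A1 to UV means the radius SU is perpendicular to UV, so UV runs along (−sin 12°, cos 12°); with |UV| = 31.2, V = (36.4, 41.6). Then |DV| = |V − D| = 55.3.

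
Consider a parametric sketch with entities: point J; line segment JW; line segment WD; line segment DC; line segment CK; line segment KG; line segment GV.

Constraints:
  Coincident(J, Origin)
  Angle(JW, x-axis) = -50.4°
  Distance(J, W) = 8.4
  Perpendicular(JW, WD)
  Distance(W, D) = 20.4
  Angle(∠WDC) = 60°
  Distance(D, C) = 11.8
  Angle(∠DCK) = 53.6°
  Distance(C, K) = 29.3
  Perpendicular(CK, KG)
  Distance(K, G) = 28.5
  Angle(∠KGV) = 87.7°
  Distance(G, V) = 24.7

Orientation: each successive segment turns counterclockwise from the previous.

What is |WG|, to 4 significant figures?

40.26

J is at the origin; JW runs at -50.4° with length 8.4, so W = (5.354, -6.472). JW ⟂ WD, so WD runs at 39.60°; with |WD| = 20.4, D = (21.07, 6.531). ∠WDC = 60.0° gives DC at 159.6° from the x-axis; with |DC| = 11.8, C = (10.01, 10.64). ∠DCK = 53.6° gives CK at -74.00° from the x-axis; with |CK| = 29.3, K = (18.09, -17.52). CK ⟂ KG, so KG runs at 16.00°; with |KG| = 28.5, G = (45.49, -9.665). Then |WG| = |G − W| = 40.26.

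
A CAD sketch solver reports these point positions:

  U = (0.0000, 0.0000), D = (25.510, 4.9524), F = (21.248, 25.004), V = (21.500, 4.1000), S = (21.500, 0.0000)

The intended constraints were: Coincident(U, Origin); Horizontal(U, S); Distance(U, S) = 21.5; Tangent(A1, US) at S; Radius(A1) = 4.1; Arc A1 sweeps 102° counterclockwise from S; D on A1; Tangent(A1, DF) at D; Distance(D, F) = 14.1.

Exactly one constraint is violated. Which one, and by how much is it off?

Distance(D, F) = 14.1 — off by 6.40.

U = (0.00, 0.00) ✓; U.y = 0.00, S.y = 0.00 ✓; |US| = 21.50 ✓; ∠(VS, SU) = 90.00° ✓; |VS| = 4.100 ✓; bearing(V→D) − bearing(V→S) = 102.0° ✓; |VD| = 4.100 ✓; ∠(VD, DF) = 90.00° ✓; |DF| = 20.50 ✗.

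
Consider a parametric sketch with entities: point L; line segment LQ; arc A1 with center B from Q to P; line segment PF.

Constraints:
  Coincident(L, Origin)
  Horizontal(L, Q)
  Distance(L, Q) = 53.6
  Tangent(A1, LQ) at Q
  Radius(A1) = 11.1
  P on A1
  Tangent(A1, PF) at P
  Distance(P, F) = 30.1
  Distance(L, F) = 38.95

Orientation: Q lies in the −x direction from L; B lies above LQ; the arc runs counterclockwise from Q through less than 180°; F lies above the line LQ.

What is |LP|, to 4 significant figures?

44.96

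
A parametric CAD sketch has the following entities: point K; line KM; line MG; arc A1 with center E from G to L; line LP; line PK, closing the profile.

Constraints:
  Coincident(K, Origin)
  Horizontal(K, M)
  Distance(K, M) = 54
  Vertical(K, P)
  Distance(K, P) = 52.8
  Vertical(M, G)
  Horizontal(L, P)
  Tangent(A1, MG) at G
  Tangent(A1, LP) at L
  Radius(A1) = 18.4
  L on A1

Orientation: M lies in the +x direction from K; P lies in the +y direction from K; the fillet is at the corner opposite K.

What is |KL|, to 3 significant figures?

63.7

K is at the origin; KM is horizontal with |KM| = 54.0 and M on the +x side, so M = (54.0, 0.00). KP is vertical with |KP| = 52.8 and P on the +y side, so P = (0.00, 52.8). The virtual corner opposite K is at (54.0, 52.8). Since A1 is tangent to MG there, EG ⟂ MG and tangency of A1 to LP means the radius EL is perpendicular to LP, with radius 18.4, so the center E sits 18.4 in from both sides at E = (35.6, 34.4). That places the tangent points at G = (54.0, 34.4) on MG and L = (35.6, 52.8) on LP. Then |KL| = |L − K| = 63.7.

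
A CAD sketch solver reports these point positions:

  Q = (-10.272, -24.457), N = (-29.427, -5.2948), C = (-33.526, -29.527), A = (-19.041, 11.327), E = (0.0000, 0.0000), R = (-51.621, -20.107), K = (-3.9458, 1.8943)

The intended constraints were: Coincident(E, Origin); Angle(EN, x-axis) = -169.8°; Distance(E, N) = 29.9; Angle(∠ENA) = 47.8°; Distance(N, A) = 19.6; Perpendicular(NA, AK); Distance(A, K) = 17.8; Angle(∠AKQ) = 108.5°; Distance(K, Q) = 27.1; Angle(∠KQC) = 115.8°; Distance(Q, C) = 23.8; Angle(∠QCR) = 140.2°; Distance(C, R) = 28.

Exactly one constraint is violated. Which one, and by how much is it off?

Distance(C, R) = 28 — off by 7.60.

E = (0.00, 0.00) ✓; EN at -169.8° ✓; |EN| = 29.90 ✓; ∠ENA = 47.80° ✓; |NA| = 19.60 ✓; ∠(NA, AK) = 90.00° ✓; |AK| = 17.80 ✓; ∠AKQ = 108.5° ✓; |KQ| = 27.10 ✓; ∠KQC = 115.8° ✓; |QC| = 23.80 ✓; ∠QCR = 140.2° ✓; |CR| = 20.40 ✗.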